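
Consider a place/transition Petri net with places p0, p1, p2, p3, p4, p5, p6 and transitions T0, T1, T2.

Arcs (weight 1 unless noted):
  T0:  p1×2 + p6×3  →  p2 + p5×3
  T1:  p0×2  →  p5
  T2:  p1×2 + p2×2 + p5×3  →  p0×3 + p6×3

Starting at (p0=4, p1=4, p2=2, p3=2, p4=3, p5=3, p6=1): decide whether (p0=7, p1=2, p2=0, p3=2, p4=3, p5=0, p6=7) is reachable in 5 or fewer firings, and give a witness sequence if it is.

NO — not reachable within 5 firings

depth 0: 1 marking
depth 1: 3 markings reached so far
depth 2: 6 markings reached so far
depth 3: 8 markings reached so far
depth 4: 10 markings reached so far
depth 5: 11 markings reached so far
target is not among the 11 markings reachable within 5 steps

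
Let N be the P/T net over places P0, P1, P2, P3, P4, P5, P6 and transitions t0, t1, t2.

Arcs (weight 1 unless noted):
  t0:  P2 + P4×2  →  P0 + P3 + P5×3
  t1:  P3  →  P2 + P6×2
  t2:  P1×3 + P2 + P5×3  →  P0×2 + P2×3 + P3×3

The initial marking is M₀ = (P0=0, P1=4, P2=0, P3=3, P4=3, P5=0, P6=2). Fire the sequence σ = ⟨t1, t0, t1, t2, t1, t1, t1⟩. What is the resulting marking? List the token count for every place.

step 1: fire t1:  (P0=0, P1=4, P2=0, P3=3, P4=3, P5=0, P6=2) → (P0=0, P1=4, P2=1, P3=2, P4=3, P5=0, P6=4)
step 2: fire t0:  (P0=0, P1=4, P2=1, P3=2, P4=3, P5=0, P6=4) → (P0=1, P1=4, P2=0, P3=3, P4=1, P5=3, P6=4)
step 3: fire t1:  (P0=1, P1=4, P2=0, P3=3, P4=1, P5=3, P6=4) → (P0=1, P1=4, P2=1, P3=2, P4=1, P5=3, P6=6)
step 4: fire t2:  (P0=1, P1=4, P2=1, P3=2, P4=1, P5=3, P6=6) → (P0=3, P1=1, P2=3, P3=5, P4=1, P5=0, P6=6)
step 5: fire t1:  (P0=3, P1=1, P2=3, P3=5, P4=1, P5=0, P6=6) → (P0=3, P1=1, P2=4, P3=4, P4=1, P5=0, P6=8)
step 6: fire t1:  (P0=3, P1=1, P2=4, P3=4, P4=1, P5=0, P6=8) → (P0=3, P1=1, P2=5, P3=3, P4=1, P5=0, P6=10)
step 7: fire t1:  (P0=3, P1=1, P2=5, P3=3, P4=1, P5=0, P6=10) → (P0=3, P1=1, P2=6, P3=2, P4=1, P5=0, P6=12)

(P0=3, P1=1, P2=6, P3=2, P4=1, P5=0, P6=12)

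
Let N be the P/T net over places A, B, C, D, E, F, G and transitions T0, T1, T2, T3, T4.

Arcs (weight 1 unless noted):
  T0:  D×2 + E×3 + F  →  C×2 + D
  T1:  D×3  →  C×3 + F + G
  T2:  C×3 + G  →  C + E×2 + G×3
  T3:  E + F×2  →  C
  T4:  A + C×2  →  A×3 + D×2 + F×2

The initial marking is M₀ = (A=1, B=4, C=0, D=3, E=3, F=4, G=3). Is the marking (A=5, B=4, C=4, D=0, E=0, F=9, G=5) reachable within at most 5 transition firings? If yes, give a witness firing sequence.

YES — reachable via ⟨T0, T4, T1, T4, T1⟩ (5 firings)

step 1: fire T0:  (A=1, B=4, C=0, D=3, E=3, F=4, G=3) → (A=1, B=4, C=2, D=2, E=0, F=3, G=3)
step 2: fire T4:  (A=1, B=4, C=2, D=2, E=0, F=3, G=3) → (A=3, B=4, C=0, D=4, E=0, F=5, G=3)
step 3: fire T1:  (A=3, B=4, C=0, D=4, E=0, F=5, G=3) → (A=3, B=4, C=3, D=1, E=0, F=6, G=4)
step 4: fire T4:  (A=3, B=4, C=3, D=1, E=0, F=6, G=4) → (A=5, B=4, C=1, D=3, E=0, F=8, G=4)
step 5: fire T1:  (A=5, B=4, C=1, D=3, E=0, F=8, G=4) → (A=5, B=4, C=4, D=0, E=0, F=9, G=5)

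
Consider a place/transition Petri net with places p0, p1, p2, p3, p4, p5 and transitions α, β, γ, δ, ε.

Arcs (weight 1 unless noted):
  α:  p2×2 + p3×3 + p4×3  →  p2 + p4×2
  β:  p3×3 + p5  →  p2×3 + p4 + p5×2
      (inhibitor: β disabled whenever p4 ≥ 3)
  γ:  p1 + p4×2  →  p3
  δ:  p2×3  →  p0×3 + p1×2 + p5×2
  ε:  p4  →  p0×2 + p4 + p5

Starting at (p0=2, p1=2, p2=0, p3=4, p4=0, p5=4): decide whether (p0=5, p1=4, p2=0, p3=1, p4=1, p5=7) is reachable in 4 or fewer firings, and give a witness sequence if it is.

step 1: fire β:  (p0=2, p1=2, p2=0, p3=4, p4=0, p5=4) → (p0=2, p1=2, p2=3, p3=1, p4=1, p5=5)
step 2: fire δ:  (p0=2, p1=2, p2=3, p3=1, p4=1, p5=5) → (p0=5, p1=4, p2=0, p3=1, p4=1, p5=7)

YES — reachable via ⟨β, δ⟩ (2 firings)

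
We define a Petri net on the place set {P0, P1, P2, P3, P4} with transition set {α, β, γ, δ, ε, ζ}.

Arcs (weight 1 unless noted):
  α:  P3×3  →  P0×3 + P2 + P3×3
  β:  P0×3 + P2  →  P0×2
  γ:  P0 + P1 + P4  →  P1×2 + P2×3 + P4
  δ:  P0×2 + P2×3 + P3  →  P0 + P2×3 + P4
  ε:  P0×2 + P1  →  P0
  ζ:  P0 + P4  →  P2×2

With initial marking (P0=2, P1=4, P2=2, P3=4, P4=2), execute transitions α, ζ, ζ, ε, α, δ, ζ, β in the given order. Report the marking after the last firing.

(P0=2, P1=3, P2=9, P3=3, P4=0)

step 1: fire α:  (P0=2, P1=4, P2=2, P3=4, P4=2) → (P0=5, P1=4, P2=3, P3=4, P4=2)
step 2: fire ζ:  (P0=5, P1=4, P2=3, P3=4, P4=2) → (P0=4, P1=4, P2=5, P3=4, P4=1)
step 3: fire ζ:  (P0=4, P1=4, P2=5, P3=4, P4=1) → (P0=3, P1=4, P2=7, P3=4, P4=0)
step 4: fire ε:  (P0=3, P1=4, P2=7, P3=4, P4=0) → (P0=2, P1=3, P2=7, P3=4, P4=0)
step 5: fire α:  (P0=2, P1=3, P2=7, P3=4, P4=0) → (P0=5, P1=3, P2=8, P3=4, P4=0)
step 6: fire δ:  (P0=5, P1=3, P2=8, P3=4, P4=0) → (P0=4, P1=3, P2=8, P3=3, P4=1)
step 7: fire ζ:  (P0=4, P1=3, P2=8, P3=3, P4=1) → (P0=3, P1=3, P2=10, P3=3, P4=0)
step 8: fire β:  (P0=3, P1=3, P2=10, P3=3, P4=0) → (P0=2, P1=3, P2=9, P3=3, P4=0)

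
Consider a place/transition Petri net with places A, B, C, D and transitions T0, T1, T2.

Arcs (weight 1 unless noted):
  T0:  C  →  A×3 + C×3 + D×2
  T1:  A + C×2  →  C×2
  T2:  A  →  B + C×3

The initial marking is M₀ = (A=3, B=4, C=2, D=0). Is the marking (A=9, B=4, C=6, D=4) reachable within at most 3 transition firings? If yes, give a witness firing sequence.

step 1: fire T0:  (A=3, B=4, C=2, D=0) → (A=6, B=4, C=4, D=2)
step 2: fire T0:  (A=6, B=4, C=4, D=2) → (A=9, B=4, C=6, D=4)

YES — reachable via ⟨T0, T0⟩ (2 firings)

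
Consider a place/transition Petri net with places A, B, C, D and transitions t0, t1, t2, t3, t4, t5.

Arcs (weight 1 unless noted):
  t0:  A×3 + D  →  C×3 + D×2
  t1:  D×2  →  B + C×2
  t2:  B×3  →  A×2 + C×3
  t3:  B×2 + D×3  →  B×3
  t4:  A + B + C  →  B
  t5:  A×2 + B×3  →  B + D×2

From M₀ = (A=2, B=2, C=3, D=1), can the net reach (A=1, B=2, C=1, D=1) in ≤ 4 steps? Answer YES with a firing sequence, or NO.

NO — not reachable within 4 firings

depth 0: 1 marking
depth 1: 2 markings reached so far
depth 2: 3 markings reached so far
depth 3: 3 markings reached so far
(frontier empty at depth 3; search complete)
target is not among the 3 markings reachable within 4 steps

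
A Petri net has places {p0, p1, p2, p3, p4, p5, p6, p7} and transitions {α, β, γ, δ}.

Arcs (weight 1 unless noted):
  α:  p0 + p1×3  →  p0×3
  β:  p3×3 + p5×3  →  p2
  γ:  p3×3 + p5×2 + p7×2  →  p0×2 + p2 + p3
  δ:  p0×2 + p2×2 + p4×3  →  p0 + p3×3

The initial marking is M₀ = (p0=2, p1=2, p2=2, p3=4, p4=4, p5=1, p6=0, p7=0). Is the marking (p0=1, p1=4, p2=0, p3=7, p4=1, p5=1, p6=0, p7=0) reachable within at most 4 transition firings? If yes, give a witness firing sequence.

NO — not reachable within 4 firings

depth 0: 1 marking
depth 1: 2 markings reached so far
depth 2: 2 markings reached so far
(frontier empty at depth 2; search complete)
target is not among the 2 markings reachable within 4 steps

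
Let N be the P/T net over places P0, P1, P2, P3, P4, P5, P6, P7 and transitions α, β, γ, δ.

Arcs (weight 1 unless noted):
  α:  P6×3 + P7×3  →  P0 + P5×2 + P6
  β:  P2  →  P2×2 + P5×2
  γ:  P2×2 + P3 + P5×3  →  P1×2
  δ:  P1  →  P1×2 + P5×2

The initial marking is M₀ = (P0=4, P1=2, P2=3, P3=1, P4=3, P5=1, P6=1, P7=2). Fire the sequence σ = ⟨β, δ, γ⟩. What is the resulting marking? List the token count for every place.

(P0=4, P1=5, P2=2, P3=0, P4=3, P5=2, P6=1, P7=2)

step 1: fire β:  (P0=4, P1=2, P2=3, P3=1, P4=3, P5=1, P6=1, P7=2) → (P0=4, P1=2, P2=4, P3=1, P4=3, P5=3, P6=1, P7=2)
step 2: fire δ:  (P0=4, P1=2, P2=4, P3=1, P4=3, P5=3, P6=1, P7=2) → (P0=4, P1=3, P2=4, P3=1, P4=3, P5=5, P6=1, P7=2)
step 3: fire γ:  (P0=4, P1=3, P2=4, P3=1, P4=3, P5=5, P6=1, P7=2) → (P0=4, P1=5, P2=2, P3=0, P4=3, P5=2, P6=1, P7=2)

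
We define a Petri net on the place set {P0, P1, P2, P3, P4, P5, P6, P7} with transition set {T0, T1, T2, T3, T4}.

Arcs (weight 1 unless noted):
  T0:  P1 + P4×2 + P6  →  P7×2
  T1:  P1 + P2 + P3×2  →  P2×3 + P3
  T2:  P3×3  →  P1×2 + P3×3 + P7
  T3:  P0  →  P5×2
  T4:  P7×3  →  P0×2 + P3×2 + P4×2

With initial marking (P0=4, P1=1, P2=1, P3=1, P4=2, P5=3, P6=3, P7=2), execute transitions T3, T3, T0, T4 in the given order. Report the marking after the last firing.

(P0=4, P1=0, P2=1, P3=3, P4=2, P5=7, P6=2, P7=1)

step 1: fire T3:  (P0=4, P1=1, P2=1, P3=1, P4=2, P5=3, P6=3, P7=2) → (P0=3, P1=1, P2=1, P3=1, P4=2, P5=5, P6=3, P7=2)
step 2: fire T3:  (P0=3, P1=1, P2=1, P3=1, P4=2, P5=5, P6=3, P7=2) → (P0=2, P1=1, P2=1, P3=1, P4=2, P5=7, P6=3, P7=2)
step 3: fire T0:  (P0=2, P1=1, P2=1, P3=1, P4=2, P5=7, P6=3, P7=2) → (P0=2, P1=0, P2=1, P3=1, P4=0, P5=7, P6=2, P7=4)
step 4: fire T4:  (P0=2, P1=0, P2=1, P3=1, P4=0, P5=7, P6=2, P7=4) → (P0=4, P1=0, P2=1, P3=3, P4=2, P5=7, P6=2, P7=1)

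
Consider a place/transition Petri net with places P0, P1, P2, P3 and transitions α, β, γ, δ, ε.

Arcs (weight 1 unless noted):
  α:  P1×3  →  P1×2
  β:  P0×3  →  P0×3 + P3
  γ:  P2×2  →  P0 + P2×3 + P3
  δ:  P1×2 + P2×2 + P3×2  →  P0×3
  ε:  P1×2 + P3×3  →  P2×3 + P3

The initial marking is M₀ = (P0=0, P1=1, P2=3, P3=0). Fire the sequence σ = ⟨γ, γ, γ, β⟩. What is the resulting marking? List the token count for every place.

(P0=3, P1=1, P2=6, P3=4)

step 1: fire γ:  (P0=0, P1=1, P2=3, P3=0) → (P0=1, P1=1, P2=4, P3=1)
step 2: fire γ:  (P0=1, P1=1, P2=4, P3=1) → (P0=2, P1=1, P2=5, P3=2)
step 3: fire γ:  (P0=2, P1=1, P2=5, P3=2) → (P0=3, P1=1, P2=6, P3=3)
step 4: fire β:  (P0=3, P1=1, P2=6, P3=3) → (P0=3, P1=1, P2=6, P3=4)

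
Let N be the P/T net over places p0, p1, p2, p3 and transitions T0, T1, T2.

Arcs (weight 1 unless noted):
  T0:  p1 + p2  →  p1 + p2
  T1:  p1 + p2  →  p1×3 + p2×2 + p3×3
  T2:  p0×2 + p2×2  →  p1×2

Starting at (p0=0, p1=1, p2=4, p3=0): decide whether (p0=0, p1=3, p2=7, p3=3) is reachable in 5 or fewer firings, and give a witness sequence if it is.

depth 0: 1 marking
depth 1: 2 markings reached so far
depth 2: 3 markings reached so far
depth 3: 4 markings reached so far
depth 4: 5 markings reached so far
depth 5: 6 markings reached so far
target is not among the 6 markings reachable within 5 steps

NO — not reachable within 5 firings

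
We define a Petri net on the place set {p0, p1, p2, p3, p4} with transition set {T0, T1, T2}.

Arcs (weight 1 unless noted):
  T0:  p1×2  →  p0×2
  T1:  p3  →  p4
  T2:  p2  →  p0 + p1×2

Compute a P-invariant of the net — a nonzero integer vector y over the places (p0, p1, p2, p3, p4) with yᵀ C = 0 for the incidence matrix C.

Incidence matrix C (rows=places, cols=transitions):
       T0   T1   T2
   p0   2    0    1
   p1  -2    0    2
   p2   0    0   -1
   p3   0   -1    0
   p4   0    1    0

Candidate y = [1, 1, 3, 0, 0]; check y·C column-wise:
  col T0: 1·2 + 1·-2 + 3·0 = 0
  col T1: 1·0 + 1·0 + 3·0 + 0·-1 + 0·1 = 0
  col T2: 1·1 + 1·2 + 3·-1 = 0

y = (p0:1, p1:1, p2:3, p3:0, p4:0)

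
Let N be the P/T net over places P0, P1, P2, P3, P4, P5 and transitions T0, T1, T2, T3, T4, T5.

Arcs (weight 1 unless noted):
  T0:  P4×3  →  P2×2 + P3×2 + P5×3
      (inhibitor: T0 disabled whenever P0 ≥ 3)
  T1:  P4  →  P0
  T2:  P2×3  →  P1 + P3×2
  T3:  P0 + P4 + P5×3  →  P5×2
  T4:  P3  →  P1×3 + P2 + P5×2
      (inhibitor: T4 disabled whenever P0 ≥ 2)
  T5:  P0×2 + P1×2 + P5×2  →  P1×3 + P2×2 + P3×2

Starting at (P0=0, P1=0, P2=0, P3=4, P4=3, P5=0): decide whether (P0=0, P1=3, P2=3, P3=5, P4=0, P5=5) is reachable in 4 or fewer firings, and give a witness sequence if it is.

YES — reachable via ⟨T0, T4⟩ (2 firings)

step 1: fire T0:  (P0=0, P1=0, P2=0, P3=4, P4=3, P5=0) → (P0=0, P1=0, P2=2, P3=6, P4=0, P5=3)
step 2: fire T4:  (P0=0, P1=0, P2=2, P3=6, P4=0, P5=3) → (P0=0, P1=3, P2=3, P3=5, P4=0, P5=5)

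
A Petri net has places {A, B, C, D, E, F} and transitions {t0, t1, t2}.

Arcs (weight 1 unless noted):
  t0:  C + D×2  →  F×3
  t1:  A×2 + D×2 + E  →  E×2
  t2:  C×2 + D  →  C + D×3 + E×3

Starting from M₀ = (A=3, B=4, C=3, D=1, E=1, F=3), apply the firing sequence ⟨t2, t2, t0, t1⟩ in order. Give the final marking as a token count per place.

step 1: fire t2:  (A=3, B=4, C=3, D=1, E=1, F=3) → (A=3, B=4, C=2, D=3, E=4, F=3)
step 2: fire t2:  (A=3, B=4, C=2, D=3, E=4, F=3) → (A=3, B=4, C=1, D=5, E=7, F=3)
step 3: fire t0:  (A=3, B=4, C=1, D=5, E=7, F=3) → (A=3, B=4, C=0, D=3, E=7, F=6)
step 4: fire t1:  (A=3, B=4, C=0, D=3, E=7, F=6) → (A=1, B=4, C=0, D=1, E=8, F=6)

(A=1, B=4, C=0, D=1, E=8, F=6)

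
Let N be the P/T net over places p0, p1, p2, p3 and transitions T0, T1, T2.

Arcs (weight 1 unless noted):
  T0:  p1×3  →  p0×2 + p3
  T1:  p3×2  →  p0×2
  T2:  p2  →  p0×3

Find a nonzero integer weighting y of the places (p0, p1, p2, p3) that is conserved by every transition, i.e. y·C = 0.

Incidence matrix C (rows=places, cols=transitions):
       T0   T1   T2
   p0   2    2    3
   p1  -3    0    0
   p2   0    0   -1
   p3   1   -2    0

Candidate y = [1, 1, 3, 1]; check y·C column-wise:
  col T0: 1·2 + 1·-3 + 3·0 + 1·1 = 0
  col T1: 1·2 + 1·0 + 3·0 + 1·-2 = 0
  col T2: 1·3 + 1·0 + 3·-1 + 1·0 = 0

y = (p0:1, p1:1, p2:3, p3:1)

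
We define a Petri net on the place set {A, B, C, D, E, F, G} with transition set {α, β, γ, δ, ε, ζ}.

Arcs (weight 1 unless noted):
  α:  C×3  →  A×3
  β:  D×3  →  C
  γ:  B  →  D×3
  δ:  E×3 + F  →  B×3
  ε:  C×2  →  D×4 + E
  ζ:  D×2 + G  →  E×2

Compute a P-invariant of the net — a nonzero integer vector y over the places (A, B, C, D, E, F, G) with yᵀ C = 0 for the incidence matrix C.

y = (A:3, B:3, C:3, D:1, E:2, F:3, G:2)

Incidence matrix C (rows=places, cols=transitions):
        α    β    γ    δ    ε    ζ
    A   3    0    0    0    0    0
    B   0    0   -1    3    0    0
    C  -3    1    0    0   -2    0
    D   0   -3    3    0    4   -2
    E   0    0    0   -3    1    2
    F   0    0    0   -1    0    0
    G   0    0    0    0    0   -1

Candidate y = [3, 3, 3, 1, 2, 3, 2]; check y·C column-wise:
  col α: 3·3 + 3·0 + 3·-3 + 1·0 + 2·0 + 3·0 + 2·0 = 0
  col β: 3·0 + 3·0 + 3·1 + 1·-3 + 2·0 + 3·0 + 2·0 = 0
  col γ: 3·0 + 3·-1 + 3·0 + 1·3 + 2·0 + 3·0 + 2·0 = 0
  col δ: 3·0 + 3·3 + 3·0 + 1·0 + 2·-3 + 3·-1 + 2·0 = 0
  col ε: 3·0 + 3·0 + 3·-2 + 1·4 + 2·1 + 3·0 + 2·0 = 0
  col ζ: 3·0 + 3·0 + 3·0 + 1·-2 + 2·2 + 3·0 + 2·-1 = 0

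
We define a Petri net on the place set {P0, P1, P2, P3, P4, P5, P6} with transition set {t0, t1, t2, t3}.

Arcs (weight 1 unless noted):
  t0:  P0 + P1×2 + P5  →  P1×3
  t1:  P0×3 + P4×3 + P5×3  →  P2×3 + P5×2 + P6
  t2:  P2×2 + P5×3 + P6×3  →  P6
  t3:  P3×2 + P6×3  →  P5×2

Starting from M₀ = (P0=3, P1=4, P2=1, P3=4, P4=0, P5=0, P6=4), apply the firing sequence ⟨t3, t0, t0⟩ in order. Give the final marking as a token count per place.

step 1: fire t3:  (P0=3, P1=4, P2=1, P3=4, P4=0, P5=0, P6=4) → (P0=3, P1=4, P2=1, P3=2, P4=0, P5=2, P6=1)
step 2: fire t0:  (P0=3, P1=4, P2=1, P3=2, P4=0, P5=2, P6=1) → (P0=2, P1=5, P2=1, P3=2, P4=0, P5=1, P6=1)
step 3: fire t0:  (P0=2, P1=5, P2=1, P3=2, P4=0, P5=1, P6=1) → (P0=1, P1=6, P2=1, P3=2, P4=0, P5=0, P6=1)

(P0=1, P1=6, P2=1, P3=2, P4=0, P5=0, P6=1)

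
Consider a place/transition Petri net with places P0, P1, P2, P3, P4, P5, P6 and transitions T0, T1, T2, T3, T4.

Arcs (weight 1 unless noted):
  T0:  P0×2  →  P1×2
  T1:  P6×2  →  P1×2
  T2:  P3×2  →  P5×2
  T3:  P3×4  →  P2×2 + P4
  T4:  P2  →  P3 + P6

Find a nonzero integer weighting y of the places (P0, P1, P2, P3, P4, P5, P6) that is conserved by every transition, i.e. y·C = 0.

y = (P0:0, P1:0, P2:1, P3:1, P4:2, P5:1, P6:0)

Incidence matrix C (rows=places, cols=transitions):
       T0   T1   T2   T3   T4
   P0  -2    0    0    0    0
   P1   2    2    0    0    0
   P2   0    0    0    2   -1
   P3   0    0   -2   -4    1
   P4   0    0    0    1    0
   P5   0    0    2    0    0
   P6   0   -2    0    0    1

Candidate y = [0, 0, 1, 1, 2, 1, 0]; check y·C column-wise:
  col T0: 0·-2 + 0·2 + 1·0 + 1·0 + 2·0 + 1·0 = 0
  col T1: 0·2 + 1·0 + 1·0 + 2·0 + 1·0 + 0·-2 = 0
  col T2: 1·0 + 1·-2 + 2·0 + 1·2 = 0
  col T3: 1·2 + 1·-4 + 2·1 + 1·0 = 0
  col T4: 1·-1 + 1·1 + 2·0 + 1·0 + 0·1 = 0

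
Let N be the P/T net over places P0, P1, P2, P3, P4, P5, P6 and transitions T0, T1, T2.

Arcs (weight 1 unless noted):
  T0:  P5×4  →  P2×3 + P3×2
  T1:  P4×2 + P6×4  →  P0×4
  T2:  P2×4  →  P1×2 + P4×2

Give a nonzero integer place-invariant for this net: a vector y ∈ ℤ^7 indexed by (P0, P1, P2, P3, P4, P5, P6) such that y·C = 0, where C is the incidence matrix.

Incidence matrix C (rows=places, cols=transitions):
       T0   T1   T2
   P0   0    4    0
   P1   0    0    2
   P2   3    0   -4
   P3   2    0    0
   P4   0   -2    2
   P5  -4    0    0
   P6   0   -4    0

Candidate y = [0, 4, 2, -3, 0, 0, 0]; check y·C column-wise:
  col T0: 4·0 + 2·3 + -3·2 + 0·-4 = 0
  col T1: 0·4 + 4·0 + 2·0 + -3·0 + 0·-2 + 0·-4 = 0
  col T2: 4·2 + 2·-4 + -3·0 + 0·2 = 0

y = (P0:0, P1:4, P2:2, P3:-3, P4:0, P5:0, P6:0)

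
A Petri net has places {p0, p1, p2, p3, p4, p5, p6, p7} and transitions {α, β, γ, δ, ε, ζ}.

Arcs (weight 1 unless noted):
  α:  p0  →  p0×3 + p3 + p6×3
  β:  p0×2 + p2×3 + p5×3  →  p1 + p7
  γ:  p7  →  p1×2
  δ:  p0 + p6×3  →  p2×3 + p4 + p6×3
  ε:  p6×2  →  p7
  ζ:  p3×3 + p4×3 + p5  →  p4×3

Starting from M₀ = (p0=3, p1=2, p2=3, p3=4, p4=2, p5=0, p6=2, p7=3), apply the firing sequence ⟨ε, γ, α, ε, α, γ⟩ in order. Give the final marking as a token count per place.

(p0=7, p1=6, p2=3, p3=6, p4=2, p5=0, p6=4, p7=3)

step 1: fire ε:  (p0=3, p1=2, p2=3, p3=4, p4=2, p5=0, p6=2, p7=3) → (p0=3, p1=2, p2=3, p3=4, p4=2, p5=0, p6=0, p7=4)
step 2: fire γ:  (p0=3, p1=2, p2=3, p3=4, p4=2, p5=0, p6=0, p7=4) → (p0=3, p1=4, p2=3, p3=4, p4=2, p5=0, p6=0, p7=3)
step 3: fire α:  (p0=3, p1=4, p2=3, p3=4, p4=2, p5=0, p6=0, p7=3) → (p0=5, p1=4, p2=3, p3=5, p4=2, p5=0, p6=3, p7=3)
step 4: fire ε:  (p0=5, p1=4, p2=3, p3=5, p4=2, p5=0, p6=3, p7=3) → (p0=5, p1=4, p2=3, p3=5, p4=2, p5=0, p6=1, p7=4)
step 5: fire α:  (p0=5, p1=4, p2=3, p3=5, p4=2, p5=0, p6=1, p7=4) → (p0=7, p1=4, p2=3, p3=6, p4=2, p5=0, p6=4, p7=4)
step 6: fire γ:  (p0=7, p1=4, p2=3, p3=6, p4=2, p5=0, p6=4, p7=4) → (p0=7, p1=6, p2=3, p3=6, p4=2, p5=0, p6=4, p7=3)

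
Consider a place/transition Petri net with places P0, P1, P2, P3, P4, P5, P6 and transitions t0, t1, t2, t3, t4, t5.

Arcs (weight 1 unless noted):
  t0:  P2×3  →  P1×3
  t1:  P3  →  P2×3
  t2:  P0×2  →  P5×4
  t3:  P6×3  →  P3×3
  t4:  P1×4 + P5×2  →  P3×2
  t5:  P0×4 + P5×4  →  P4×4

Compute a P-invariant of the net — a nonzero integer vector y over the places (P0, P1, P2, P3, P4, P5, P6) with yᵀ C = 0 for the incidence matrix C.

Incidence matrix C (rows=places, cols=transitions):
       t0   t1   t2   t3   t4   t5
   P0   0    0   -2    0    0   -4
   P1   3    0    0    0   -4    0
   P2  -3    3    0    0    0    0
   P3   0   -1    0    3    2    0
   P4   0    0    0    0    0    4
   P5   0    0    4    0   -2   -4
   P6   0    0    0   -3    0    0

Candidate y = [2, 1, 1, 3, 3, 1, 3]; check y·C column-wise:
  col t0: 2·0 + 1·3 + 1·-3 + 3·0 + 3·0 + 1·0 + 3·0 = 0
  col t1: 2·0 + 1·0 + 1·3 + 3·-1 + 3·0 + 1·0 + 3·0 = 0
  col t2: 2·-2 + 1·0 + 1·0 + 3·0 + 3·0 + 1·4 + 3·0 = 0
  col t3: 2·0 + 1·0 + 1·0 + 3·3 + 3·0 + 1·0 + 3·-3 = 0
  col t4: 2·0 + 1·-4 + 1·0 + 3·2 + 3·0 + 1·-2 + 3·0 = 0
  col t5: 2·-4 + 1·0 + 1·0 + 3·0 + 3·4 + 1·-4 + 3·0 = 0

y = (P0:2, P1:1, P2:1, P3:3, P4:3, P5:1, P6:3)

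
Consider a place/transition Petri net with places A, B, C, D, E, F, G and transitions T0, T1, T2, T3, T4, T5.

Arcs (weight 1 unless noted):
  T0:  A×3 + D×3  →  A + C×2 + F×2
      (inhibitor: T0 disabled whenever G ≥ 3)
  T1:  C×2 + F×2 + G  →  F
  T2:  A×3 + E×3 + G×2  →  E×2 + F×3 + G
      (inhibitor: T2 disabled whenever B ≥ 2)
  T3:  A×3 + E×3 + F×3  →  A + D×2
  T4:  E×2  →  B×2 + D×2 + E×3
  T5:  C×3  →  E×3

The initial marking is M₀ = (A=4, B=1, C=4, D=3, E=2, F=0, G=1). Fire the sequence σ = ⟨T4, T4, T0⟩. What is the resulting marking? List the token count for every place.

step 1: fire T4:  (A=4, B=1, C=4, D=3, E=2, F=0, G=1) → (A=4, B=3, C=4, D=5, E=3, F=0, G=1)
step 2: fire T4:  (A=4, B=3, C=4, D=5, E=3, F=0, G=1) → (A=4, B=5, C=4, D=7, E=4, F=0, G=1)
step 3: fire T0:  (A=4, B=5, C=4, D=7, E=4, F=0, G=1) → (A=2, B=5, C=6, D=4, E=4, F=2, G=1)

(A=2, B=5, C=6, D=4, E=4, F=2, G=1)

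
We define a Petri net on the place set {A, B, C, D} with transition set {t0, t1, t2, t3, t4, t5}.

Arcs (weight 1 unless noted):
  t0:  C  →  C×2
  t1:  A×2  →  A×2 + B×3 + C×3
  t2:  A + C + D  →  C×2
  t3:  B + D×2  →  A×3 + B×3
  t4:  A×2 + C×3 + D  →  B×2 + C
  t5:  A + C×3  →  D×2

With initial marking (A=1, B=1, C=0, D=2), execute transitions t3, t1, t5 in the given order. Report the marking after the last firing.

step 1: fire t3:  (A=1, B=1, C=0, D=2) → (A=4, B=3, C=0, D=0)
step 2: fire t1:  (A=4, B=3, C=0, D=0) → (A=4, B=6, C=3, D=0)
step 3: fire t5:  (A=4, B=6, C=3, D=0) → (A=3, B=6, C=0, D=2)

(A=3, B=6, C=0, D=2)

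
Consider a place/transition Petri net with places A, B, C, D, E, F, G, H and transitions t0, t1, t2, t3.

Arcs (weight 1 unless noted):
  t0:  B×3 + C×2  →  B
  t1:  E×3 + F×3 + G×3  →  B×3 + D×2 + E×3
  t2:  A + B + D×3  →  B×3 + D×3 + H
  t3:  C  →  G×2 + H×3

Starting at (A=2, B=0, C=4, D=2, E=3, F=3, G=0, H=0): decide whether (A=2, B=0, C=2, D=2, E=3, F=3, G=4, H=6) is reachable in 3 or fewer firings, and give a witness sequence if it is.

YES — reachable via ⟨t3, t3⟩ (2 firings)

step 1: fire t3:  (A=2, B=0, C=4, D=2, E=3, F=3, G=0, H=0) → (A=2, B=0, C=3, D=2, E=3, F=3, G=2, H=3)
step 2: fire t3:  (A=2, B=0, C=3, D=2, E=3, F=3, G=2, H=3) → (A=2, B=0, C=2, D=2, E=3, F=3, G=4, H=6)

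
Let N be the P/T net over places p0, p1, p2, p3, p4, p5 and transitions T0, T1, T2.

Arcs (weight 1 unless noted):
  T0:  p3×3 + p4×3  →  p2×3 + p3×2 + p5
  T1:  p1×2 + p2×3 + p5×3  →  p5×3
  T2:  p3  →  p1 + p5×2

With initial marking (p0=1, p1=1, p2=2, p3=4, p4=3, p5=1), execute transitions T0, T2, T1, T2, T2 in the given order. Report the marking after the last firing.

(p0=1, p1=2, p2=2, p3=0, p4=0, p5=8)

step 1: fire T0:  (p0=1, p1=1, p2=2, p3=4, p4=3, p5=1) → (p0=1, p1=1, p2=5, p3=3, p4=0, p5=2)
step 2: fire T2:  (p0=1, p1=1, p2=5, p3=3, p4=0, p5=2) → (p0=1, p1=2, p2=5, p3=2, p4=0, p5=4)
step 3: fire T1:  (p0=1, p1=2, p2=5, p3=2, p4=0, p5=4) → (p0=1, p1=0, p2=2, p3=2, p4=0, p5=4)
step 4: fire T2:  (p0=1, p1=0, p2=2, p3=2, p4=0, p5=4) → (p0=1, p1=1, p2=2, p3=1, p4=0, p5=6)
step 5: fire T2:  (p0=1, p1=1, p2=2, p3=1, p4=0, p5=6) → (p0=1, p1=2, p2=2, p3=0, p4=0, p5=8)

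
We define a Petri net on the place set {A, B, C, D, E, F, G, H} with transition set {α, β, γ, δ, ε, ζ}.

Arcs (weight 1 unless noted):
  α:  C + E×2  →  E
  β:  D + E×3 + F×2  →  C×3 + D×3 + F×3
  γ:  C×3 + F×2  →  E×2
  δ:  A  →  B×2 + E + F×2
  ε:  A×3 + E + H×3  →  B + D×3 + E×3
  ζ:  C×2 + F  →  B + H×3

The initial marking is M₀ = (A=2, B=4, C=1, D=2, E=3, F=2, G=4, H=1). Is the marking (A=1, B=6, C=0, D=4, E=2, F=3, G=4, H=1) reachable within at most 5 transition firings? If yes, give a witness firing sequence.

YES — reachable via ⟨α, δ, β, γ⟩ (4 firings)

step 1: fire α:  (A=2, B=4, C=1, D=2, E=3, F=2, G=4, H=1) → (A=2, B=4, C=0, D=2, E=2, F=2, G=4, H=1)
step 2: fire δ:  (A=2, B=4, C=0, D=2, E=2, F=2, G=4, H=1) → (A=1, B=6, C=0, D=2, E=3, F=4, G=4, H=1)
step 3: fire β:  (A=1, B=6, C=0, D=2, E=3, F=4, G=4, H=1) → (A=1, B=6, C=3, D=4, E=0, F=5, G=4, H=1)
step 4: fire γ:  (A=1, B=6, C=3, D=4, E=0, F=5, G=4, H=1) → (A=1, B=6, C=0, D=4, E=2, F=3, G=4, H=1)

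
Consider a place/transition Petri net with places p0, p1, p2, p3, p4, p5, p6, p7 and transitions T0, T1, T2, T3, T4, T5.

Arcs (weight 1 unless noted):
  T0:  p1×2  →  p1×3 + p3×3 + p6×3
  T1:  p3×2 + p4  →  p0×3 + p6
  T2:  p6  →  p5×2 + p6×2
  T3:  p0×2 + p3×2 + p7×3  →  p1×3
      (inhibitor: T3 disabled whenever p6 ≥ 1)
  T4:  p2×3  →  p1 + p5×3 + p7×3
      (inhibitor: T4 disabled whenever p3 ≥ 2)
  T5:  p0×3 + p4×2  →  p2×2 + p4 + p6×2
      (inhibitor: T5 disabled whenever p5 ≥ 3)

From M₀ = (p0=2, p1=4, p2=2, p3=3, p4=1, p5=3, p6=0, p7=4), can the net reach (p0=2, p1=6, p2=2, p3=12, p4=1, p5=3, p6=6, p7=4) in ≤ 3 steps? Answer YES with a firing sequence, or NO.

depth 0: 1 marking
depth 1: 4 markings reached so far
depth 2: 9 markings reached so far
depth 3: 18 markings reached so far
target is not among the 18 markings reachable within 3 steps

NO — not reachable within 3 firings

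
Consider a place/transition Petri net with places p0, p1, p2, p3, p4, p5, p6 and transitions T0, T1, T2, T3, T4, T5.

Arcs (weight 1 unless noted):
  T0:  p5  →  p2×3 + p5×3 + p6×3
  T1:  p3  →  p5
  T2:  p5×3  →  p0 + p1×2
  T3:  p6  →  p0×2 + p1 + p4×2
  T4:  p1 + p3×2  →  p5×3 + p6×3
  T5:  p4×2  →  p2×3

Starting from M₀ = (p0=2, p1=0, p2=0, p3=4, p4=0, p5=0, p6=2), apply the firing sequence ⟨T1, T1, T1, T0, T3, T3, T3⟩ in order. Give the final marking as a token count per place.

step 1: fire T1:  (p0=2, p1=0, p2=0, p3=4, p4=0, p5=0, p6=2) → (p0=2, p1=0, p2=0, p3=3, p4=0, p5=1, p6=2)
step 2: fire T1:  (p0=2, p1=0, p2=0, p3=3, p4=0, p5=1, p6=2) → (p0=2, p1=0, p2=0, p3=2, p4=0, p5=2, p6=2)
step 3: fire T1:  (p0=2, p1=0, p2=0, p3=2, p4=0, p5=2, p6=2) → (p0=2, p1=0, p2=0, p3=1, p4=0, p5=3, p6=2)
step 4: fire T0:  (p0=2, p1=0, p2=0, p3=1, p4=0, p5=3, p6=2) → (p0=2, p1=0, p2=3, p3=1, p4=0, p5=5, p6=5)
step 5: fire T3:  (p0=2, p1=0, p2=3, p3=1, p4=0, p5=5, p6=5) → (p0=4, p1=1, p2=3, p3=1, p4=2, p5=5, p6=4)
step 6: fire T3:  (p0=4, p1=1, p2=3, p3=1, p4=2, p5=5, p6=4) → (p0=6, p1=2, p2=3, p3=1, p4=4, p5=5, p6=3)
step 7: fire T3:  (p0=6, p1=2, p2=3, p3=1, p4=4, p5=5, p6=3) → (p0=8, p1=3, p2=3, p3=1, p4=6, p5=5, p6=2)

(p0=8, p1=3, p2=3, p3=1, p4=6, p5=5, p6=2)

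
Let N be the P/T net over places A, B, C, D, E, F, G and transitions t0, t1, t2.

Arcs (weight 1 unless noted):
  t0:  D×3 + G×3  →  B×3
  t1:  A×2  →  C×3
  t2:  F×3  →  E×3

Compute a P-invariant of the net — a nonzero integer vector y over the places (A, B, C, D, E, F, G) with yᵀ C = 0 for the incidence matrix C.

Incidence matrix C (rows=places, cols=transitions):
       t0   t1   t2
    A   0   -2    0
    B   3    0    0
    C   0    3    0
    D  -3    0    0
    E   0    0    3
    F   0    0   -3
    G  -3    0    0

Candidate y = [3, 0, 2, 0, 0, 0, 0]; check y·C column-wise:
  col t0: 3·0 + 0·3 + 2·0 + 0·-3 + 0·-3 = 0
  col t1: 3·-2 + 2·3 = 0
  col t2: 3·0 + 2·0 + 0·3 + 0·-3 = 0

y = (A:3, B:0, C:2, D:0, E:0, F:0, G:0)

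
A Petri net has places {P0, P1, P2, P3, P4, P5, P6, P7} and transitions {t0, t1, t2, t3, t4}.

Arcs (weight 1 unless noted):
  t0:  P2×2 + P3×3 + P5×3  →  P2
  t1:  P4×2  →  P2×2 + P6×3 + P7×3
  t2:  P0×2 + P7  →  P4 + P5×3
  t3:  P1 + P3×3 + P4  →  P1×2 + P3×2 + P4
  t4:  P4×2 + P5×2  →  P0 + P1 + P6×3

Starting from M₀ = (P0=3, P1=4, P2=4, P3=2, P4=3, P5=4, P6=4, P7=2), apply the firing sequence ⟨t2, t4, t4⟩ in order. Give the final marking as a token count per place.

(P0=3, P1=6, P2=4, P3=2, P4=0, P5=3, P6=10, P7=1)

step 1: fire t2:  (P0=3, P1=4, P2=4, P3=2, P4=3, P5=4, P6=4, P7=2) → (P0=1, P1=4, P2=4, P3=2, P4=4, P5=7, P6=4, P7=1)
step 2: fire t4:  (P0=1, P1=4, P2=4, P3=2, P4=4, P5=7, P6=4, P7=1) → (P0=2, P1=5, P2=4, P3=2, P4=2, P5=5, P6=7, P7=1)
step 3: fire t4:  (P0=2, P1=5, P2=4, P3=2, P4=2, P5=5, P6=7, P7=1) → (P0=3, P1=6, P2=4, P3=2, P4=0, P5=3, P6=10, P7=1)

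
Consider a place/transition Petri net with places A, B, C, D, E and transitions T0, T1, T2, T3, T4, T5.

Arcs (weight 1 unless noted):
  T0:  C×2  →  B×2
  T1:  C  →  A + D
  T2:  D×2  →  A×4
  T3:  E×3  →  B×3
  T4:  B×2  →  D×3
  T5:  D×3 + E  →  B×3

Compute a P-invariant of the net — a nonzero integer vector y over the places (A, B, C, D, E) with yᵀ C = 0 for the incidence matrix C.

y = (A:1, B:3, C:3, D:2, E:3)

Incidence matrix C (rows=places, cols=transitions):
       T0   T1   T2   T3   T4   T5
    A   0    1    4    0    0    0
    B   2    0    0    3   -2    3
    C  -2   -1    0    0    0    0
    D   0    1   -2    0    3   -3
    E   0    0    0   -3    0   -1

Candidate y = [1, 3, 3, 2, 3]; check y·C column-wise:
  col T0: 1·0 + 3·2 + 3·-2 + 2·0 + 3·0 = 0
  col T1: 1·1 + 3·0 + 3·-1 + 2·1 + 3·0 = 0
  col T2: 1·4 + 3·0 + 3·0 + 2·-2 + 3·0 = 0
  col T3: 1·0 + 3·3 + 3·0 + 2·0 + 3·-3 = 0
  col T4: 1·0 + 3·-2 + 3·0 + 2·3 + 3·0 = 0
  col T5: 1·0 + 3·3 + 3·0 + 2·-3 + 3·-1 = 0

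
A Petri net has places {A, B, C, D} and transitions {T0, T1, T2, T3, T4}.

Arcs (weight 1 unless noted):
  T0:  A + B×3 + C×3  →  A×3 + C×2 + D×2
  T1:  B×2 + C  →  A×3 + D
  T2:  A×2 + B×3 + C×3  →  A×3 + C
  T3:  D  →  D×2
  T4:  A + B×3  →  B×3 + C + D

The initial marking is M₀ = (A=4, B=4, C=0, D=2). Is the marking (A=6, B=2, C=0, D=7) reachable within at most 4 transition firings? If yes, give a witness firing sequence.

depth 0: 1 marking
depth 1: 3 markings reached so far
depth 2: 7 markings reached so far
depth 3: 13 markings reached so far
depth 4: 23 markings reached so far
target is not among the 23 markings reachable within 4 steps

NO — not reachable within 4 firings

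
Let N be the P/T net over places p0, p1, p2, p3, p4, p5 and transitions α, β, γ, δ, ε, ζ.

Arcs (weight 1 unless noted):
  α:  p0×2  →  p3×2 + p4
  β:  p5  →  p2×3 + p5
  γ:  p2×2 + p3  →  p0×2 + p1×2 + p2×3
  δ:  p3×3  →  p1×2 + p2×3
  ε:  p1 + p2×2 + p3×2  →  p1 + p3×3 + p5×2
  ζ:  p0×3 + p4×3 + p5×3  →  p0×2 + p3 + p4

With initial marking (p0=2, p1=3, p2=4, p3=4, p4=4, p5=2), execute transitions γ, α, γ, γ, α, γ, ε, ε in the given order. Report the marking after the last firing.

(p0=6, p1=11, p2=4, p3=6, p4=6, p5=6)

step 1: fire γ:  (p0=2, p1=3, p2=4, p3=4, p4=4, p5=2) → (p0=4, p1=5, p2=5, p3=3, p4=4, p5=2)
step 2: fire α:  (p0=4, p1=5, p2=5, p3=3, p4=4, p5=2) → (p0=2, p1=5, p2=5, p3=5, p4=5, p5=2)
step 3: fire γ:  (p0=2, p1=5, p2=5, p3=5, p4=5, p5=2) → (p0=4, p1=7, p2=6, p3=4, p4=5, p5=2)
step 4: fire γ:  (p0=4, p1=7, p2=6, p3=4, p4=5, p5=2) → (p0=6, p1=9, p2=7, p3=3, p4=5, p5=2)
step 5: fire α:  (p0=6, p1=9, p2=7, p3=3, p4=5, p5=2) → (p0=4, p1=9, p2=7, p3=5, p4=6, p5=2)
step 6: fire γ:  (p0=4, p1=9, p2=7, p3=5, p4=6, p5=2) → (p0=6, p1=11, p2=8, p3=4, p4=6, p5=2)
step 7: fire ε:  (p0=6, p1=11, p2=8, p3=4, p4=6, p5=2) → (p0=6, p1=11, p2=6, p3=5, p4=6, p5=4)
step 8: fire ε:  (p0=6, p1=11, p2=6, p3=5, p4=6, p5=4) → (p0=6, p1=11, p2=4, p3=6, p4=6, p5=6)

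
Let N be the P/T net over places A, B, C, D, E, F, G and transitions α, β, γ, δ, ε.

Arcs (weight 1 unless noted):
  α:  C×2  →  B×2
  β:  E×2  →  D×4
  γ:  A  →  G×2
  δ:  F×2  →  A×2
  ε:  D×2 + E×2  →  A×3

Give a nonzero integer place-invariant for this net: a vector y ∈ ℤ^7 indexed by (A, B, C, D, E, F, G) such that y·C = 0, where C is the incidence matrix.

Incidence matrix C (rows=places, cols=transitions):
        α    β    γ    δ    ε
    A   0    0   -1    2    3
    B   2    0    0    0    0
    C  -2    0    0    0    0
    D   0    4    0    0   -2
    E   0   -2    0    0   -2
    F   0    0    0   -2    0
    G   0    0    2    0    0

Candidate y = [0, 1, 1, 0, 0, 0, 0]; check y·C column-wise:
  col α: 1·2 + 1·-2 = 0
  col β: 1·0 + 1·0 + 0·4 + 0·-2 = 0
  col γ: 0·-1 + 1·0 + 1·0 + 0·2 = 0
  col δ: 0·2 + 1·0 + 1·0 + 0·-2 = 0
  col ε: 0·3 + 1·0 + 1·0 + 0·-2 + 0·-2 = 0

y = (A:0, B:1, C:1, D:0, E:0, F:0, G:0)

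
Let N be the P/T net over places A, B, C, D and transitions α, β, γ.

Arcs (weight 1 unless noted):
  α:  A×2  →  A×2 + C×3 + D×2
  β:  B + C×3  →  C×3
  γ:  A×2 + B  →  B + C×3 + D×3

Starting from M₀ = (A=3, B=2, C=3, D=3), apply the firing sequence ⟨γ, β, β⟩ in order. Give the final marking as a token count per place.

step 1: fire γ:  (A=3, B=2, C=3, D=3) → (A=1, B=2, C=6, D=6)
step 2: fire β:  (A=1, B=2, C=6, D=6) → (A=1, B=1, C=6, D=6)
step 3: fire β:  (A=1, B=1, C=6, D=6) → (A=1, B=0, C=6, D=6)

(A=1, B=0, C=6, D=6)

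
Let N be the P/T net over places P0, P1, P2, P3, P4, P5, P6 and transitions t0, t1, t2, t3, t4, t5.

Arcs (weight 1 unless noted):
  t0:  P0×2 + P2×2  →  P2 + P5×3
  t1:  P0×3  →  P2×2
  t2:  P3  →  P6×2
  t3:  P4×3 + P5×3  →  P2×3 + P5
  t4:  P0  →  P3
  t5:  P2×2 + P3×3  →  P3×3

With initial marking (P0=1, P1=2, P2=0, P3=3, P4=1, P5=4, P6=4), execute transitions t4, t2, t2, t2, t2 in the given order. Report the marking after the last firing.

step 1: fire t4:  (P0=1, P1=2, P2=0, P3=3, P4=1, P5=4, P6=4) → (P0=0, P1=2, P2=0, P3=4, P4=1, P5=4, P6=4)
step 2: fire t2:  (P0=0, P1=2, P2=0, P3=4, P4=1, P5=4, P6=4) → (P0=0, P1=2, P2=0, P3=3, P4=1, P5=4, P6=6)
step 3: fire t2:  (P0=0, P1=2, P2=0, P3=3, P4=1, P5=4, P6=6) → (P0=0, P1=2, P2=0, P3=2, P4=1, P5=4, P6=8)
step 4: fire t2:  (P0=0, P1=2, P2=0, P3=2, P4=1, P5=4, P6=8) → (P0=0, P1=2, P2=0, P3=1, P4=1, P5=4, P6=10)
step 5: fire t2:  (P0=0, P1=2, P2=0, P3=1, P4=1, P5=4, P6=10) → (P0=0, P1=2, P2=0, P3=0, P4=1, P5=4, P6=12)

(P0=0, P1=2, P2=0, P3=0, P4=1, P5=4, P6=12)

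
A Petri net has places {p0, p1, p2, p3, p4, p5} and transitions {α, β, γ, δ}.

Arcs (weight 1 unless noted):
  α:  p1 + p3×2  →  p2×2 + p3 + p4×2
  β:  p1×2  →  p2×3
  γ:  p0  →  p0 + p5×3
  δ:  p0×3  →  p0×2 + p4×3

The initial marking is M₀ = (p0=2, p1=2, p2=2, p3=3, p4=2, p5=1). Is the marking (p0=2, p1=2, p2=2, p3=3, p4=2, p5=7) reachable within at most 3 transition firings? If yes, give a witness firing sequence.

step 1: fire γ:  (p0=2, p1=2, p2=2, p3=3, p4=2, p5=1) → (p0=2, p1=2, p2=2, p3=3, p4=2, p5=4)
step 2: fire γ:  (p0=2, p1=2, p2=2, p3=3, p4=2, p5=4) → (p0=2, p1=2, p2=2, p3=3, p4=2, p5=7)

YES — reachable via ⟨γ, γ⟩ (2 firings)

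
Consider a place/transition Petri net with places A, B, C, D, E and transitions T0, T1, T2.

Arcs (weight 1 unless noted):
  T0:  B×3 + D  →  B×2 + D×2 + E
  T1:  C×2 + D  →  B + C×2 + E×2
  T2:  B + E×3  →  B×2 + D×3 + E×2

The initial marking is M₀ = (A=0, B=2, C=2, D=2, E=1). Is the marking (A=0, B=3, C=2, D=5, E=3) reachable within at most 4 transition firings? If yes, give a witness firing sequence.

YES — reachable via ⟨T1, T0, T2⟩ (3 firings)

step 1: fire T1:  (A=0, B=2, C=2, D=2, E=1) → (A=0, B=3, C=2, D=1, E=3)
step 2: fire T0:  (A=0, B=3, C=2, D=1, E=3) → (A=0, B=2, C=2, D=2, E=4)
step 3: fire T2:  (A=0, B=2, C=2, D=2, E=4) → (A=0, B=3, C=2, D=5, E=3)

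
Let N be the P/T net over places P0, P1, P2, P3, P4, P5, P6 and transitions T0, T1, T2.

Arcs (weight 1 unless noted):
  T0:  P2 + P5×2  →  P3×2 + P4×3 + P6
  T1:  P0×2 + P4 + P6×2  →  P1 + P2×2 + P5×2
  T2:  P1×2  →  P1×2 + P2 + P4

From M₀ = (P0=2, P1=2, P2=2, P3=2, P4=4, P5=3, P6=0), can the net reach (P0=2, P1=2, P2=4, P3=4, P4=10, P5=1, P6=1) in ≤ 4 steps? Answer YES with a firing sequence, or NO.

step 1: fire T0:  (P0=2, P1=2, P2=2, P3=2, P4=4, P5=3, P6=0) → (P0=2, P1=2, P2=1, P3=4, P4=7, P5=1, P6=1)
step 2: fire T2:  (P0=2, P1=2, P2=1, P3=4, P4=7, P5=1, P6=1) → (P0=2, P1=2, P2=2, P3=4, P4=8, P5=1, P6=1)
step 3: fire T2:  (P0=2, P1=2, P2=2, P3=4, P4=8, P5=1, P6=1) → (P0=2, P1=2, P2=3, P3=4, P4=9, P5=1, P6=1)
step 4: fire T2:  (P0=2, P1=2, P2=3, P3=4, P4=9, P5=1, P6=1) → (P0=2, P1=2, P2=4, P3=4, P4=10, P5=1, P6=1)

YES — reachable via ⟨T0, T2, T2, T2⟩ (4 firings)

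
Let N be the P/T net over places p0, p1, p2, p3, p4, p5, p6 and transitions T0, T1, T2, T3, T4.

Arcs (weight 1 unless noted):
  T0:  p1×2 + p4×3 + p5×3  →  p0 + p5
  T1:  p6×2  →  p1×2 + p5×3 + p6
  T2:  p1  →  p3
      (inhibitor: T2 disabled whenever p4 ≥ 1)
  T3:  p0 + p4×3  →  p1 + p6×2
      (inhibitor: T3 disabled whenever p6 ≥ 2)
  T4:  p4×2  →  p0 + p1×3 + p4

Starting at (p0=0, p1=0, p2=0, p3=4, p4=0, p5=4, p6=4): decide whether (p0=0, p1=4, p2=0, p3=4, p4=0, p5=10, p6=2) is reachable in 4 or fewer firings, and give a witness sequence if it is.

step 1: fire T1:  (p0=0, p1=0, p2=0, p3=4, p4=0, p5=4, p6=4) → (p0=0, p1=2, p2=0, p3=4, p4=0, p5=7, p6=3)
step 2: fire T1:  (p0=0, p1=2, p2=0, p3=4, p4=0, p5=7, p6=3) → (p0=0, p1=4, p2=0, p3=4, p4=0, p5=10, p6=2)

YES — reachable via ⟨T1, T1⟩ (2 firings)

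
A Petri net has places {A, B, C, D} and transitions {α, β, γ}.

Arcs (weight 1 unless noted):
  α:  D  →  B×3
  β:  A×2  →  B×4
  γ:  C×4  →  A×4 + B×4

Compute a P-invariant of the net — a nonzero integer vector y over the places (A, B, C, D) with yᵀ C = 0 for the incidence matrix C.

Incidence matrix C (rows=places, cols=transitions):
        α    β    γ
    A   0   -2    4
    B   3    4    4
    C   0    0   -4
    D  -1    0    0

Candidate y = [2, 1, 3, 3]; check y·C column-wise:
  col α: 2·0 + 1·3 + 3·0 + 3·-1 = 0
  col β: 2·-2 + 1·4 + 3·0 + 3·0 = 0
  col γ: 2·4 + 1·4 + 3·-4 + 3·0 = 0

y = (A:2, B:1, C:3, D:3)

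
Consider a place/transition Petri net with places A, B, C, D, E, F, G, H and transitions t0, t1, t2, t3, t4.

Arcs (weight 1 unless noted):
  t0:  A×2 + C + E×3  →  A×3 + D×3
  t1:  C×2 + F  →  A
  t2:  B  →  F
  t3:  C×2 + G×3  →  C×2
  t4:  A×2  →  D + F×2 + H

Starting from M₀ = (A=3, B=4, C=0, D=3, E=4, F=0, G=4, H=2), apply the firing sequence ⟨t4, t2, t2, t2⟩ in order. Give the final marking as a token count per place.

step 1: fire t4:  (A=3, B=4, C=0, D=3, E=4, F=0, G=4, H=2) → (A=1, B=4, C=0, D=4, E=4, F=2, G=4, H=3)
step 2: fire t2:  (A=1, B=4, C=0, D=4, E=4, F=2, G=4, H=3) → (A=1, B=3, C=0, D=4, E=4, F=3, G=4, H=3)
step 3: fire t2:  (A=1, B=3, C=0, D=4, E=4, F=3, G=4, H=3) → (A=1, B=2, C=0, D=4, E=4, F=4, G=4, H=3)
step 4: fire t2:  (A=1, B=2, C=0, D=4, E=4, F=4, G=4, H=3) → (A=1, B=1, C=0, D=4, E=4, F=5, G=4, H=3)

(A=1, B=1, C=0, D=4, E=4, F=5, G=4, H=3)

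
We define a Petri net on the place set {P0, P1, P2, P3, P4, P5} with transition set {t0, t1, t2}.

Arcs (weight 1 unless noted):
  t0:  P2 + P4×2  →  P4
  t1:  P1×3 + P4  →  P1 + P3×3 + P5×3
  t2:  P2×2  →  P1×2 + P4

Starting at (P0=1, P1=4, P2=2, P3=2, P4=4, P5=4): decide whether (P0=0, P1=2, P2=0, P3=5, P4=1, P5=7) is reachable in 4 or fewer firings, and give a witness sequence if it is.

NO — not reachable within 4 firings

depth 0: 1 marking
depth 1: 4 markings reached so far
depth 2: 7 markings reached so far
depth 3: 9 markings reached so far
depth 4: 9 markings reached so far
(frontier empty at depth 4; search complete)
target is not among the 9 markings reachable within 4 steps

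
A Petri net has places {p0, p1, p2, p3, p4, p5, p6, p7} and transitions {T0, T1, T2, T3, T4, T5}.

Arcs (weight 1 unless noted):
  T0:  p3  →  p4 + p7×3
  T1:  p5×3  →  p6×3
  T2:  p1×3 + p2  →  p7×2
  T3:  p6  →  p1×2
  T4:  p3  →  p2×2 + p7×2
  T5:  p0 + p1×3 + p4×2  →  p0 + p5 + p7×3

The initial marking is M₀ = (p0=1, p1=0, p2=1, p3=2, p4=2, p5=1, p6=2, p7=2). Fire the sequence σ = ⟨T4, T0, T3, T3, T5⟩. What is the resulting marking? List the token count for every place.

step 1: fire T4:  (p0=1, p1=0, p2=1, p3=2, p4=2, p5=1, p6=2, p7=2) → (p0=1, p1=0, p2=3, p3=1, p4=2, p5=1, p6=2, p7=4)
step 2: fire T0:  (p0=1, p1=0, p2=3, p3=1, p4=2, p5=1, p6=2, p7=4) → (p0=1, p1=0, p2=3, p3=0, p4=3, p5=1, p6=2, p7=7)
step 3: fire T3:  (p0=1, p1=0, p2=3, p3=0, p4=3, p5=1, p6=2, p7=7) → (p0=1, p1=2, p2=3, p3=0, p4=3, p5=1, p6=1, p7=7)
step 4: fire T3:  (p0=1, p1=2, p2=3, p3=0, p4=3, p5=1, p6=1, p7=7) → (p0=1, p1=4, p2=3, p3=0, p4=3, p5=1, p6=0, p7=7)
step 5: fire T5:  (p0=1, p1=4, p2=3, p3=0, p4=3, p5=1, p6=0, p7=7) → (p0=1, p1=1, p2=3, p3=0, p4=1, p5=2, p6=0, p7=10)

(p0=1, p1=1, p2=3, p3=0, p4=1, p5=2, p6=0, p7=10)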